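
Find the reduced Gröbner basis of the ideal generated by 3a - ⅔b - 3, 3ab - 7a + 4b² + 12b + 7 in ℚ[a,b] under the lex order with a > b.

f_1 = 3a - ⅔b - 3, LT = a.
f_2 = 3ab - 7a + 4b² + 12b + 7, LT = ab.

S(f_1,f_2): lcm = ab. S = 7/3a - 14/9b² - 5b - 7/3.
  leading term a: subtract (7/9)·f_1 from 7/3a - 14/9b² - 5b - 7/3 → -14/9b² - 121/27b
  leading term b²: no divisor's leading term divides it; move -14/9b² to the remainder.
  leading term b: no divisor's leading term divides it; move -121/27b to the remainder.
  remainder -14/9b² - 121/27b ≠ 0; add g_3 = -14/9b² - 121/27b to the basis.

The other S-polynomials (S(f_1,g_3), S(f_2,g_3)) all reduce to 0 modulo the current basis, so we have a Gröbner basis.
Inter-reduce: drop elements whose leading term is divisible by another's, tail-reduce, and make monic.

G = {a - 2/9b - 1, b² + 121/42b}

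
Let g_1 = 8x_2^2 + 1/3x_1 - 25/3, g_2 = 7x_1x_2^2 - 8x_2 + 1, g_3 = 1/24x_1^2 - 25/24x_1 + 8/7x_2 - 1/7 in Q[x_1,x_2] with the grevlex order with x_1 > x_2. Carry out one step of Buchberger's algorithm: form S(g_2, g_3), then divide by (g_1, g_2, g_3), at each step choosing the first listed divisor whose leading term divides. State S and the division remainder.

lcm(LM(g_2), LM(g_3)) = x_1^2x_2^2.
S = (lcm/LT(g_2))·g_2 − (lcm/LT(g_3))·g_3 = 25x_1x_2^2 - 192/7x_2^3 - 8/7x_1x_2 + 24/7x_2^2 + 1/7x_1.
Reduce S modulo (g_1, g_2, g_3) in that order:
  leading term x_1x_2^2: subtract (25/8x_1)·g_1 from 25x_1x_2^2 - 192/7x_2^3 - 8/7x_1x_2 + 24/7x_2^2 + 1/7x_1 → -192/7x_2^3 - 25/24x_1^2 - 8/7x_1x_2 + 24/7x_2^2 + 4399/168x_1
  leading term x_2^3: subtract (-24/7x_2)·g_1 from -192/7x_2^3 - 25/24x_1^2 - 8/7x_1x_2 + 24/7x_2^2 + 4399/168x_1 → -25/24x_1^2 + 24/7x_2^2 + 4399/168x_1 - 200/7x_2
  leading term x_1^2: subtract (-25)·g_3 from -25/24x_1^2 + 24/7x_2^2 + 4399/168x_1 - 200/7x_2 → 24/7x_2^2 + 1/7x_1 - 25/7
  leading term x_2^2: subtract (3/7)·g_1 from 24/7x_2^2 + 1/7x_1 - 25/7 → 0
The remainder is 0, so this S-polynomial contributes no new basis element.

S(g_2, g_3) = 25x_1x_2^2 - 192/7x_2^3 - 8/7x_1x_2 + 24/7x_2^2 + 1/7x_1; remainder on division = 0.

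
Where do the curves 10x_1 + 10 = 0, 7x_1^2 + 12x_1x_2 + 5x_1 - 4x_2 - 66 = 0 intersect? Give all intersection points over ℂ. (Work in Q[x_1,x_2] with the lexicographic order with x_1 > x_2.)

Compute a lex Gröbner basis by Buchberger's algorithm.
f_1 = 10x_1 + 10, LT = x_1.
f_2 = 7x_1^2 + 12x_1x_2 + 5x_1 - 4x_2 - 66, LT = x_1^2.

S(f_1,f_2): lcm = x_1^2. S = -12/7x_1x_2 + 2/7x_1 + 4/7x_2 + 66/7.
  leading term x_1x_2: subtract (-6/35x_2)·f_1 from -12/7x_1x_2 + 2/7x_1 + 4/7x_2 + 66/7 → 2/7x_1 + 16/7x_2 + 66/7
  leading term x_1: subtract (1/35)·f_1 from 2/7x_1 + 16/7x_2 + 66/7 → 16/7x_2 + 64/7
  leading term x_2: no divisor's leading term divides it; move 16/7x_2 to the remainder.
  leading term 1: no divisor's leading term divides it; move 64/7 to the remainder.
  remainder 16/7x_2 + 64/7 ≠ 0; add h_3 = 16/7x_2 + 64/7 to the basis.

The other S-polynomials (S(f_1,h_3), S(f_2,h_3)) all reduce to 0 modulo the current basis, so we have a Gröbner basis.
Inter-reduce: drop elements whose leading term is divisible by another's, tail-reduce, and make monic.
Reduced Gröbner basis: {x_1 + 1, x_2 + 4}.

The lex basis is triangular: the last element involves only x_2. Solving x_2 + 4 = 0 gives x_2 ∈ {-4}; substituting each value into the earlier elements determines the remaining variables.
  x_2 = -4: the earlier basis element becomes x_1 + 1 = 0, giving x_1 = -1 — point (-1, -4).
Substituting each solution back into the original system confirms all equations vanish.

{(-1, -4)}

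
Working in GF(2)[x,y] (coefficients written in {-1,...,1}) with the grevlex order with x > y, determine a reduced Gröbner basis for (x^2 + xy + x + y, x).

f_1 = x^2 + xy + x + y, LT = x^2.
f_2 = x, LT = x.

S(f_1,f_2): lcm = x^2. S = xy + x + y.
  leading term xy: subtract (y)·f_2 from xy + x + y → x + y
  leading term x: subtract (1)·f_2 from x + y → y
  leading term y: no divisor's leading term divides it; move y to the remainder.
  remainder y ≠ 0; add g_3 = y to the basis.

The other S-polynomials (S(f_1,g_3), S(f_2,g_3)) all reduce to 0 modulo the current basis, so we have a Gröbner basis.
Inter-reduce: drop elements whose leading term is divisible by another's, tail-reduce, and make monic.

G = {x, y}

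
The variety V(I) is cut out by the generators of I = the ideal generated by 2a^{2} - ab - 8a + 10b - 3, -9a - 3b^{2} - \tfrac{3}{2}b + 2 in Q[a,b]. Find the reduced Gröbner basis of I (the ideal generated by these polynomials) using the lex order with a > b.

f_1 = 2a^{2} - ab - 8a + 10b - 3, LT = a^{2}.
f_2 = -9a - 3b^{2} - \tfrac{3}{2}b + 2, LT = a.

S(f_1,f_2): lcm = a^{2}. S = -\tfrac{1}{3}ab^{2} - \tfrac{2}{3}ab - \tfrac{34}{9}a + 5b - \tfrac{3}{2}.
  leading term ab^{2}: subtract (\tfrac{1}{27}b^{2})·f_2 from -\tfrac{1}{3}ab^{2} - \tfrac{2}{3}ab - \tfrac{34}{9}a + 5b - \tfrac{3}{2} → -\tfrac{2}{3}ab - \tfrac{34}{9}a + \tfrac{1}{9}b^{4} + \tfrac{1}{18}b^{3} - \tfrac{2}{27}b^{2} + 5b - \tfrac{3}{2}
  leading term ab: subtract (\tfrac{2}{27}b)·f_2 from -\tfrac{2}{3}ab - \tfrac{34}{9}a + \tfrac{1}{9}b^{4} + \tfrac{1}{18}b^{3} - \tfrac{2}{27}b^{2} + 5b - \tfrac{3}{2} → -\tfrac{34}{9}a + \tfrac{1}{9}b^{4} + \tfrac{5}{18}b^{3} + \tfrac{1}{27}b^{2} + \tfrac{131}{27}b - \tfrac{3}{2}
  leading term a: subtract (\tfrac{34}{81})·f_2 from -\tfrac{34}{9}a + \tfrac{1}{9}b^{4} + \tfrac{5}{18}b^{3} + \tfrac{1}{27}b^{2} + \tfrac{131}{27}b - \tfrac{3}{2} → \tfrac{1}{9}b^{4} + \tfrac{5}{18}b^{3} + \tfrac{35}{27}b^{2} + \tfrac{148}{27}b - \tfrac{379}{162}
  leading term b^{4}: no divisor's leading term divides it; move \tfrac{1}{9}b^{4} to the remainder.
  leading term b^{3}: no divisor's leading term divides it; move \tfrac{5}{18}b^{3} to the remainder.
  leading term b^{2}: no divisor's leading term divides it; move \tfrac{35}{27}b^{2} to the remainder.
  leading term b: no divisor's leading term divides it; move \tfrac{148}{27}b to the remainder.
  leading term 1: no divisor's leading term divides it; move -\tfrac{379}{162} to the remainder.
  remainder \tfrac{1}{9}b^{4} + \tfrac{5}{18}b^{3} + \tfrac{35}{27}b^{2} + \tfrac{148}{27}b - \tfrac{379}{162} ≠ 0; add g_3 = \tfrac{1}{9}b^{4} + \tfrac{5}{18}b^{3} + \tfrac{35}{27}b^{2} + \tfrac{148}{27}b - \tfrac{379}{162} to the basis.

The other S-polynomials (S(f_1,g_3), S(f_2,g_3)) all reduce to 0 modulo the current basis, so we have a Gröbner basis.
Inter-reduce: drop elements whose leading term is divisible by another's, tail-reduce, and make monic.

G = {a + \tfrac{1}{3}b^{2} + \tfrac{1}{6}b - \tfrac{2}{9}, b^{4} + \tfrac{5}{2}b^{3} + \tfrac{35}{3}b^{2} + \tfrac{148}{3}b - \tfrac{379}{18}}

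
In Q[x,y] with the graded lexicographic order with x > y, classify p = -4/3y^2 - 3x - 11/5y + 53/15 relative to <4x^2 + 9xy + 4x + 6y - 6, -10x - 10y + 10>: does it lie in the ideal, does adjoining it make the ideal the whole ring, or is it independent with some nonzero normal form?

-4/3y^2 - 3x - 11/5y + 53/15 lies in I (it reduces to 0).

First compute the reduced Gröbner basis of I by Buchberger's algorithm.
f_1 = 4x^2 + 9xy + 4x + 6y - 6, LT = x^2.
f_2 = -10x - 10y + 10, LT = x.

S(f_1,f_2): lcm = x^2. S = 5/4xy + 2x + 3/2y - 3/2.
  leading term xy: subtract (-1/8y)·f_2 from 5/4xy + 2x + 3/2y - 3/2 → -5/4y^2 + 2x + 11/4y - 3/2
  leading term y^2: no divisor's leading term divides it; move -5/4y^2 to the remainder.
  leading term x: subtract (-1/5)·f_2 from 2x + 11/4y - 3/2 → 3/4y + 1/2
  leading term y: no divisor's leading term divides it; move 3/4y to the remainder.
  leading term 1: no divisor's leading term divides it; move 1/2 to the remainder.
  remainder -5/4y^2 + 3/4y + 1/2 ≠ 0; add h_3 = -5/4y^2 + 3/4y + 1/2 to the basis.

The other S-polynomials (S(f_1,h_3), S(f_2,h_3)) all reduce to 0 modulo the current basis, so we have a Gröbner basis.
Inter-reduce: drop elements whose leading term is divisible by another's, tail-reduce, and make monic.
Reduced Gröbner basis: {y^2 - 3/5y - 2/5, x + y - 1}.
Label its elements g_1 = y^2 - 3/5y - 2/5, g_2 = x + y - 1.

Reduce p = -4/3y^2 - 3x - 11/5y + 53/15 modulo G:
  leading term y^2: subtract (-4/3)·g_1 from -4/3y^2 - 3x - 11/5y + 53/15 → -3x - 3y + 3
  leading term x: subtract (-3)·g_2 from -3x - 3y + 3 → 0
  normal form = 0.
Since the normal form is 0, p ∈ I.

Ideal membership is decidable via reduction modulo a Gröbner basis.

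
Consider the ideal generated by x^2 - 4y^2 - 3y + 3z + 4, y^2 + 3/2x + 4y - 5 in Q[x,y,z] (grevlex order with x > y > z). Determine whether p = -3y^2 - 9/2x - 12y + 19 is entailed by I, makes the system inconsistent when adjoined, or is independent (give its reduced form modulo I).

Adjoining -3y^2 - 9/2x - 12y + 19 makes the ideal the whole ring: the system is inconsistent.

First compute the reduced Gröbner basis of I by Buchberger's algorithm.
f_1 = x^2 - 4y^2 - 3y + 3z + 4, LT = x^2.
f_2 = y^2 + 3/2x + 4y - 5, LT = y^2.

The S-polynomials (S(f_1,f_2)) all reduce to 0 modulo the current basis, so we have a Gröbner basis.
Inter-reduce: drop elements whose leading term is divisible by another's, tail-reduce, and make monic.
Reduced Gröbner basis: {x^2 + 6x + 13y + 3z - 16, y^2 + 3/2x + 4y - 5}.
Label its elements g_1 = x^2 + 6x + 13y + 3z - 16, g_2 = y^2 + 3/2x + 4y - 5.

Reduce p = -3y^2 - 9/2x - 12y + 19 modulo G:
  leading term y^2: subtract (-3)·g_2 from -3y^2 - 9/2x - 12y + 19 → 4
  leading term 1: no divisor's leading term divides it; move 4 to the remainder.
  normal form = 4.
The normal form is nonzero, so p ∉ I. Since p minus its normal form lies in I, I + (p) = I + (r) where r = 4; decide whether this ideal is the whole ring.
Here r = 4 is a nonzero constant, hence a unit: 1 ∈ I + (p), the Gröbner basis of I + (p) is {1}, and the enlarged system has no common solution — adjoining p is inconsistent.

Ideal membership is decidable via reduction modulo a Gröbner basis.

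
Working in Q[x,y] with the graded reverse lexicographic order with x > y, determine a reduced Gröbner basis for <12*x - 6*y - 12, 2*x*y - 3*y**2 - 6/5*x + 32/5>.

G = {y**2 - 7/10*y - 13/5, x - 1/2*y - 1}

Buchberger's algorithm terminates because the ascending chain of leading-term ideals stabilizes.

f_1 = 12*x - 6*y - 12, LT = x.
f_2 = 2*x*y - 3*y**2 - 6/5*x + 32/5, LT = x*y.

S(f_1,f_2): lcm = x*y. S = y**2 + 3/5*x - y - 16/5.
  leading term y**2: no divisor's leading term divides it; move y**2 to the remainder.
  leading term x: subtract (1/20)·f_1 from 3/5*x - y - 16/5 → -7/10*y - 13/5
  leading term y: no divisor's leading term divides it; move -7/10*y to the remainder.
  leading term 1: no divisor's leading term divides it; move -13/5 to the remainder.
  remainder y**2 - 7/10*y - 13/5 ≠ 0; add g_3 = y**2 - 7/10*y - 13/5 to the basis.

The other S-polynomials (S(f_1,g_3), S(f_2,g_3)) all reduce to 0 modulo the current basis, so we have a Gröbner basis.
Inter-reduce: drop elements whose leading term is divisible by another's, tail-reduce, and make monic.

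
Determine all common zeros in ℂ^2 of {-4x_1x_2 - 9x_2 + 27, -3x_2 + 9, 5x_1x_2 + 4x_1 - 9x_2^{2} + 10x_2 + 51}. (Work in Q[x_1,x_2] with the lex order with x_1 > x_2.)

{(0, 3)}

Compute a lex Gröbner basis by Buchberger's algorithm.
f_1 = -4x_1x_2 - 9x_2 + 27, LT = x_1x_2.
f_2 = -3x_2 + 9, LT = x_2.
f_3 = 5x_1x_2 + 4x_1 - 9x_2^{2} + 10x_2 + 51, LT = x_1x_2.

S(f_1,f_2): lcm = x_1x_2. S = 3x_1 + \tfrac{9}{4}x_2 - \tfrac{27}{4}.
  leading term x_1: no divisor's leading term divides it; move 3x_1 to the remainder.
  leading term x_2: subtract (-\tfrac{3}{4})·f_2 from \tfrac{9}{4}x_2 - \tfrac{27}{4} → 0
  remainder 3x_1 ≠ 0; add h_4 = 3x_1 to the basis.

The other S-polynomials (S(f_1,f_3), S(f_2,f_3), S(f_1,h_4), S(f_2,h_4), S(f_3,h_4)) all reduce to 0 modulo the current basis, so we have a Gröbner basis.
Inter-reduce: drop elements whose leading term is divisible by another's, tail-reduce, and make monic.
Reduced Gröbner basis: {x_1, x_2 - 3}.

The lex basis is triangular: the last element involves only x_2. Solving x_2 - 3 = 0 gives x_2 ∈ {3}; substituting each value into the earlier elements determines the remaining variables.
  x_2 = 3: the earlier basis element becomes x_1 = 0, giving x_1 = 0 — point (0, 3).
Check: every point annihilates each of the original generators.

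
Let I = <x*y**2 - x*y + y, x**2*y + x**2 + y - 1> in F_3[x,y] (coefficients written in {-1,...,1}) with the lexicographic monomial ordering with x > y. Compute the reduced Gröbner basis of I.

G = {x**2 + y**3 - y**2 - y - 1, x*y + y**3 + y**2 - y, y**4 + y**2}

This is the nonlinear analogue of row-reducing a linear system.

f_1 = x*y**2 - x*y + y, LT = x*y**2.
f_2 = x**2*y + x**2 + y - 1, LT = x**2*y.

S(f_1,f_2): lcm = x**2*y**2. S = x**2*y + x*y - y**2 + y.
  leading term x**2*y: subtract (1)·f_2 from x**2*y + x*y - y**2 + y → -x**2 + x*y - y**2 + 1
  leading term x**2: no divisor's leading term divides it; move -x**2 to the remainder.
  leading term x*y: no divisor's leading term divides it; move x*y to the remainder.
  leading term y**2: no divisor's leading term divides it; move -y**2 to the remainder.
  leading term 1: no divisor's leading term divides it; move 1 to the remainder.
  remainder -x**2 + x*y - y**2 + 1 ≠ 0; add g_3 = -x**2 + x*y - y**2 + 1 to the basis.

S(f_1,g_3): lcm = x**2*y**2. S = -x**2*y + x*y**3 + x*y - y**4 + y**2.
  leading term x**2*y: subtract (-1)·f_2 from -x**2*y + x*y**3 + x*y - y**4 + y**2 → x**2 + x*y**3 + x*y - y**4 + y**2 + y - 1
  leading term x**2: subtract (-1)·g_3 from x**2 + x*y**3 + x*y - y**4 + y**2 + y - 1 → x*y**3 - x*y - y**4 + y
  leading term x*y**3: subtract (y)·f_1 from x*y**3 - x*y - y**4 + y → x*y**2 - x*y - y**4 - y**2 + y
  leading term x*y**2: subtract (1)·f_1 from x*y**2 - x*y - y**4 - y**2 + y → -y**4 - y**2
  leading term y**4: no divisor's leading term divides it; move -y**4 to the remainder.
  leading term y**2: no divisor's leading term divides it; move -y**2 to the remainder.
  remainder -y**4 - y**2 ≠ 0; add g_4 = -y**4 - y**2 to the basis.

S(f_2,g_3): lcm = x**2*y. S = x**2 + x*y**2 - y**3 - y - 1.
  leading term x**2: subtract (-1)·g_3 from x**2 + x*y**2 - y**3 - y - 1 → x*y**2 + x*y - y**3 - y**2 - y
  leading term x*y**2: subtract (1)·f_1 from x*y**2 + x*y - y**3 - y**2 - y → -x*y - y**3 - y**2 + y
  leading term x*y: no divisor's leading term divides it; move -x*y to the remainder.
  leading term y**3: no divisor's leading term divides it; move -y**3 to the remainder.
  leading term y**2: no divisor's leading term divides it; move -y**2 to the remainder.
  leading term y: no divisor's leading term divides it; move y to the remainder.
  remainder -x*y - y**3 - y**2 + y ≠ 0; add g_5 = -x*y - y**3 - y**2 + y to the basis.

S(f_1,g_4): lcm = x*y**4. S = -x*y**3 - x*y**2 + y**3.
  leading term x*y**3: subtract (-y)·f_1 from -x*y**3 - x*y**2 + y**3 → x*y**2 + y**3 + y**2
  leading term x*y**2: subtract (1)·f_1 from x*y**2 + y**3 + y**2 → x*y + y**3 + y**2 - y
  leading term x*y: subtract (-1)·g_5 from x*y + y**3 + y**2 - y → 0
  remainder 0.

S(f_2,g_4): lcm = x**2*y**4. S = x**2*y**3 - x**2*y**2 + y**4 - y**3.
  leading term x**2*y**3: subtract (x*y)·f_1 from x**2*y**3 - x**2*y**2 + y**4 - y**3 → -x*y**2 + y**4 - y**3
  leading term x*y**2: subtract (-1)·f_1 from -x*y**2 + y**4 - y**3 → -x*y + y**4 - y**3 + y
  leading term x*y: subtract (1)·g_5 from -x*y + y**4 - y**3 + y → y**4 + y**2
  leading term y**4: subtract (-1)·g_4 from y**4 + y**2 → 0
  remainder 0.

S(g_3,g_4): leading monomials are coprime, so the S-polynomial reduces to 0 (Buchberger's first criterion).
S(f_1,g_5): lcm = x*y**2. S = -x*y - y**4 - y**3 + y**2 + y.
  leading term x*y: subtract (1)·g_5 from -x*y - y**4 - y**3 + y**2 + y → -y**4 - y**2
  leading term y**4: subtract (1)·g_4 from -y**4 - y**2 → 0
  remainder 0.

S(f_2,g_5): lcm = x**2*y. S = x**2 - x*y**3 - x*y**2 + x*y + y - 1.
  leading term x**2: subtract (-1)·g_3 from x**2 - x*y**3 - x*y**2 + x*y + y - 1 → -x*y**3 - x*y**2 - x*y - y**2 + y
  leading term x*y**3: subtract (-y)·f_1 from -x*y**3 - x*y**2 - x*y - y**2 + y → x*y**2 - x*y + y
  leading term x*y**2: subtract (1)·f_1 from x*y**2 - x*y + y → 0
  remainder 0.

S(g_3,g_5): lcm = x**2*y. S = -x*y**3 + x*y**2 + x*y + y**3 - y.
  leading term x*y**3: subtract (-y)·f_1 from -x*y**3 + x*y**2 + x*y + y**3 - y → x*y + y**3 + y**2 - y
  leading term x*y: subtract (-1)·g_5 from x*y + y**3 + y**2 - y → 0
  remainder 0.

S(g_4,g_5): lcm = x*y**4. S = x*y**2 - y**6 - y**5 + y**4.
  leading term x*y**2: subtract (1)·f_1 from x*y**2 - y**6 - y**5 + y**4 → x*y - y**6 - y**5 + y**4 - y
  leading term x*y: subtract (-1)·g_5 from x*y - y**6 - y**5 + y**4 - y → -y**6 - y**5 + y**4 - y**3 - y**2
  leading term y**6: subtract (y**2)·g_4 from -y**6 - y**5 + y**4 - y**3 - y**2 → -y**5 - y**4 - y**3 - y**2
  leading term y**5: subtract (y)·g_4 from -y**5 - y**4 - y**3 - y**2 → -y**4 - y**2
  leading term y**4: subtract (1)·g_4 from -y**4 - y**2 → 0
  remainder 0.

Every S-polynomial of the final basis reduces to 0, so we have a Gröbner basis.
Inter-reduce: drop elements whose leading term is divisible by another's, tail-reduce, and make monic.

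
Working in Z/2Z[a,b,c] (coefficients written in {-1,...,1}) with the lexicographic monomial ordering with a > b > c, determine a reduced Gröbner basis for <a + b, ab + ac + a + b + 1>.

f_1 = a + b, LT = a.
f_2 = ab + ac + a + b + 1, LT = ab.

S(f_1,f_2): lcm = ab. S = ac + a + b^{2} + b + 1.
  leading term ac: subtract (c)·f_1 from ac + a + b^{2} + b + 1 → a + b^{2} + bc + b + 1
  leading term a: subtract (1)·f_1 from a + b^{2} + bc + b + 1 → b^{2} + bc + 1
  leading term b^{2}: no divisor's leading term divides it; move b^{2} to the remainder.
  leading term bc: no divisor's leading term divides it; move bc to the remainder.
  leading term 1: no divisor's leading term divides it; move 1 to the remainder.
  remainder b^{2} + bc + 1 ≠ 0; add g_3 = b^{2} + bc + 1 to the basis.

S(f_1,g_3): leading monomials are coprime, so the S-polynomial reduces to 0 (Buchberger's first criterion).
S(f_2,g_3): lcm = ab^{2}. S = ab + a + b^{2} + b.
  leading term ab: subtract (b)·f_1 from ab + a + b^{2} + b → a + b
  leading term a: subtract (1)·f_1 from a + b → 0
  remainder 0.

Every S-polynomial of the final basis reduces to 0, so we have a Gröbner basis.
Inter-reduce: drop elements whose leading term is divisible by another's, tail-reduce, and make monic.

G = {a + b, b^{2} + bc + 1}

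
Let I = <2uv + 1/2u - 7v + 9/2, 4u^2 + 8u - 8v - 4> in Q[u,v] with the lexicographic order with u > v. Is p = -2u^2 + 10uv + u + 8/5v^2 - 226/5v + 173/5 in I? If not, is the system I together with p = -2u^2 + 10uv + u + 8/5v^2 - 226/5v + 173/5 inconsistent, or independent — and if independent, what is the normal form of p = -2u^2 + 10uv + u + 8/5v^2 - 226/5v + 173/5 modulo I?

-2u^2 + 10uv + u + 8/5v^2 - 226/5v + 173/5 lies in I (it reduces to 0).

First compute the reduced Gröbner basis of I by Buchberger's algorithm.
f_1 = 2uv + 1/2u - 7v + 9/2, LT = uv.
f_2 = 4u^2 + 8u - 8v - 4, LT = u^2.

S(f_1,f_2): lcm = u^2v. S = 1/4u^2 - 11/2uv + 9/4u + 2v^2 + v.
  leading term u^2: subtract (1/16)·f_2 from 1/4u^2 - 11/2uv + 9/4u + 2v^2 + v → -11/2uv + 7/4u + 2v^2 + 3/2v + 1/4
  leading term uv: subtract (-11/4)·f_1 from -11/2uv + 7/4u + 2v^2 + 3/2v + 1/4 → 25/8u + 2v^2 - 71/4v + 101/8
  leading term u: no divisor's leading term divides it; move 25/8u to the remainder.
  leading term v^2: no divisor's leading term divides it; move 2v^2 to the remainder.
  leading term v: no divisor's leading term divides it; move -71/4v to the remainder.
  leading term 1: no divisor's leading term divides it; move 101/8 to the remainder.
  remainder 25/8u + 2v^2 - 71/4v + 101/8 ≠ 0; add h_3 = 25/8u + 2v^2 - 71/4v + 101/8 to the basis.

S(f_1,h_3): lcm = uv. S = 1/4u - 16/25v^3 + 142/25v^2 - 377/50v + 9/4.
  leading term u: subtract (2/25)·h_3 from 1/4u - 16/25v^3 + 142/25v^2 - 377/50v + 9/4 → -16/25v^3 + 138/25v^2 - 153/25v + 31/25
  leading term v^3: no divisor's leading term divides it; move -16/25v^3 to the remainder.
  leading term v^2: no divisor's leading term divides it; move 138/25v^2 to the remainder.
  leading term v: no divisor's leading term divides it; move -153/25v to the remainder.
  leading term 1: no divisor's leading term divides it; move 31/25 to the remainder.
  remainder -16/25v^3 + 138/25v^2 - 153/25v + 31/25 ≠ 0; add h_4 = -16/25v^3 + 138/25v^2 - 153/25v + 31/25 to the basis.

The other S-polynomials (S(f_2,h_3), S(f_1,h_4), S(f_2,h_4), S(h_3,h_4)) all reduce to 0 modulo the current basis, so we have a Gröbner basis.
Inter-reduce: drop elements whose leading term is divisible by another's, tail-reduce, and make monic.
Reduced Gröbner basis: {u + 16/25v^2 - 142/25v + 101/25, v^3 - 69/8v^2 + 153/16v - 31/16}.
Label its elements g_1 = u + 16/25v^2 - 142/25v + 101/25, g_2 = v^3 - 69/8v^2 + 153/16v - 31/16.

Reduce p = -2u^2 + 10uv + u + 8/5v^2 - 226/5v + 173/5 modulo G:
  leading term u^2: subtract (-2u)·g_1 from -2u^2 + 10uv + u + 8/5v^2 - 226/5v + 173/5 → 32/25uv^2 - 34/25uv + 227/25u + 8/5v^2 - 226/5v + 173/5
  leading term uv^2: subtract (32/25v^2)·g_1 from 32/25uv^2 - 34/25uv + 227/25u + 8/5v^2 - 226/5v + 173/5 → -34/25uv + 227/25u - 512/625v^4 + 4544/625v^3 - 2232/625v^2 - 226/5v + 173/5
  leading term uv: subtract (-34/25v)·g_1 from -34/25uv + 227/25u - 512/625v^4 + 4544/625v^3 - 2232/625v^2 - 226/5v + 173/5 → 227/25u - 512/625v^4 + 5088/625v^3 - 1412/125v^2 - 24816/625v + 173/5
  leading term u: subtract (227/25)·g_1 from 227/25u - 512/625v^4 + 5088/625v^3 - 1412/125v^2 - 24816/625v + 173/5 → -512/625v^4 + 5088/625v^3 - 10692/625v^2 + 7418/625v - 1302/625
  leading term v^4: subtract (-512/625v)·g_2 from -512/625v^4 + 5088/625v^3 - 10692/625v^2 + 7418/625v - 1302/625 → 672/625v^3 - 5796/625v^2 + 6426/625v - 1302/625
  leading term v^3: subtract (672/625)·g_2 from 672/625v^3 - 5796/625v^2 + 6426/625v - 1302/625 → 0
  normal form = 0.
Since the normal form is 0, p ∈ I.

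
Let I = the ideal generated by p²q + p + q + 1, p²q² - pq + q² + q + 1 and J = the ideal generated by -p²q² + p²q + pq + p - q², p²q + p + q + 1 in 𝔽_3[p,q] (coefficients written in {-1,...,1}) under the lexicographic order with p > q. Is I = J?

Two ideals are equal iff their reduced Gröbner bases coincide (the reduced basis is unique for a fixed ordering).
Buchberger on the first generating set:
f_1 = p²q + p + q + 1, LT = p²q.
f_2 = p²q² - pq + q² + q + 1, LT = p²q².

S(f_1,f_2): lcm = p²q². S = -pq - 1.
  reduce S modulo (f_1, f_2):
  remainder -pq - 1 ≠ 0; add g_3 = -pq - 1 to the basis.

S(f_1,g_3): lcm = p²q. S = q + 1.
  reduce S modulo (f_1, f_2, g_3):
  remainder q + 1 ≠ 0; add g_4 = q + 1 to the basis.

S(f_1,g_4): lcm = p²q. S = -p² + p + q + 1.
  reduce S modulo (f_1, f_2, g_3, g_4):
  remainder -p² + p ≠ 0; add g_5 = -p² + p to the basis.

S(f_2,g_4): lcm = p²q². S = -p²q - pq + q² + q + 1.
  reduce S modulo (f_1, f_2, g_3, g_4, g_5):
  remainder p - 1 ≠ 0; add g_6 = p - 1 to the basis.

The other S-polynomials (S(f_2,g_3), S(g_3,g_4), S(f_1,g_5), S(f_2,g_5), S(g_3,g_5), S(g_4,g_5), S(f_1,g_6), S(f_2,g_6), S(g_3,g_6), S(g_4,g_6), S(g_5,g_6)) all reduce to 0 modulo the current basis, so we have a Gröbner basis.
Inter-reduce: drop elements whose leading term is divisible by another's, tail-reduce, and make monic.
Reduced Gröbner basis: {p - 1, q + 1}.

Buchberger on the second generating set:
h_1 = -p²q² + p²q + pq + p - q², LT = p²q².
h_2 = p²q + p + q + 1, LT = p²q.

S(h_1,h_2): lcm = p²q². S = -p²q + pq - p - q.
  reduce S modulo (h_1, h_2):
  remainder pq + 1 ≠ 0; add k_3 = pq + 1 to the basis.

S(h_1,k_3): lcm = p²q². S = -p²q + pq - p + q².
  reduce S modulo (h_1, h_2, k_3):
  remainder q² + q ≠ 0; add k_4 = q² + q to the basis.

S(h_2,k_3): lcm = p²q. S = q + 1.
  reduce S modulo (h_1, h_2, k_3, k_4):
  remainder q + 1 ≠ 0; add k_5 = q + 1 to the basis.

S(h_1,k_4): lcm = p²q². S = p²q - pq - p + q².
  reduce S modulo (h_1, h_2, k_3, k_4, k_5):
  remainder p - 1 ≠ 0; add k_6 = p - 1 to the basis.

The other S-polynomials (S(h_2,k_4), S(k_3,k_4), S(h_1,k_5), S(h_2,k_5), S(k_3,k_5), S(k_4,k_5), S(h_1,k_6), S(h_2,k_6), S(k_3,k_6), S(k_4,k_6), S(k_5,k_6)) all reduce to 0 modulo the current basis, so we have a Gröbner basis.
Inter-reduce: drop elements whose leading term is divisible by another's, tail-reduce, and make monic.
Reduced Gröbner basis: {p - 1, q + 1}.

The two bases agree; hence the ideals are identical.
The same test decides containment: I ⊆ J iff every generator of I reduces to 0 modulo a Gröbner basis of J.

Yes, the ideals are equal.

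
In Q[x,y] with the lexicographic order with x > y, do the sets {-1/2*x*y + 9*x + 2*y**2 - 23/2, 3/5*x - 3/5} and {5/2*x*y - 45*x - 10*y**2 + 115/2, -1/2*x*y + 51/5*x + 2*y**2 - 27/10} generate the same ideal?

No, the ideals differ.

For a fixed monomial order, each ideal has a unique reduced Gröbner basis; comparing bases decides equality.
Buchberger on the first generating set:
f_1 = -1/2*x*y + 9*x + 2*y**2 - 23/2, LT = x*y.
f_2 = 3/5*x - 3/5, LT = x.

S(f_1,f_2): lcm = x*y. S = -18*x - 4*y**2 + y + 23.
  reduce S modulo (f_1, f_2):
  remainder -4*y**2 + y + 5 ≠ 0; add g_3 = -4*y**2 + y + 5 to the basis.

The other S-polynomials (S(f_1,g_3), S(f_2,g_3)) all reduce to 0 modulo the current basis, so we have a Gröbner basis.
Inter-reduce: drop elements whose leading term is divisible by another's, tail-reduce, and make monic.
Reduced Gröbner basis: {x - 1, y**2 - 1/4*y - 5/4}.

Buchberger on the second generating set:
h_1 = 5/2*x*y - 45*x - 10*y**2 + 115/2, LT = x*y.
h_2 = -1/2*x*y + 51/5*x + 2*y**2 - 27/10, LT = x*y.

S(h_1,h_2): lcm = x*y. S = 12/5*x + 88/5.
  reduce S modulo (h_1, h_2):
  remainder 12/5*x + 88/5 ≠ 0; add k_3 = 12/5*x + 88/5 to the basis.

S(h_1,k_3): lcm = x*y. S = -18*x - 4*y**2 - 22/3*y + 23.
  reduce S modulo (h_1, h_2, k_3):
  remainder -4*y**2 - 22/3*y + 155 ≠ 0; add k_4 = -4*y**2 - 22/3*y + 155 to the basis.

The other S-polynomials (S(h_2,k_3), S(h_1,k_4), S(h_2,k_4), S(k_3,k_4)) all reduce to 0 modulo the current basis, so we have a Gröbner basis.
Inter-reduce: drop elements whose leading term is divisible by another's, tail-reduce, and make monic.
Reduced Gröbner basis: {x + 22/3, y**2 + 11/6*y - 155/4}.

The bases are distinct; the ideals are different.
The same test decides containment: I ⊆ J iff every generator of I reduces to 0 modulo a Gröbner basis of J.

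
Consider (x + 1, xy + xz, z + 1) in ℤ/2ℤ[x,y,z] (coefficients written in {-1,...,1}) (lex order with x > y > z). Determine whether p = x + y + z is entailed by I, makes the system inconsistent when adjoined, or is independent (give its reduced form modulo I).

First compute the reduced Gröbner basis of I by Buchberger's algorithm.
f_1 = x + 1, LT = x.
f_2 = xy + xz, LT = xy.
f_3 = z + 1, LT = z.

S(f_1,f_2): lcm = xy. S = xz + y.
  leading term xz: subtract (z)·f_1 from xz + y → y + z
  leading term y: no divisor's leading term divides it; move y to the remainder.
  leading term z: subtract (1)·f_3 from z → 1
  leading term 1: no divisor's leading term divides it; move 1 to the remainder.
  remainder y + 1 ≠ 0; add h_4 = y + 1 to the basis.

The other S-polynomials (S(f_1,f_3), S(f_2,f_3), S(f_1,h_4), S(f_2,h_4), S(f_3,h_4)) all reduce to 0 modulo the current basis, so we have a Gröbner basis.
Inter-reduce: drop elements whose leading term is divisible by another's, tail-reduce, and make monic.
Reduced Gröbner basis: {x + 1, y + 1, z + 1}.
Label its elements g_1 = x + 1, g_2 = y + 1, g_3 = z + 1.

Reduce p = x + y + z modulo G:
  leading term x: subtract (1)·g_1 from x + y + z → y + z + 1
  leading term y: subtract (1)·g_2 from y + z + 1 → z
  leading term z: subtract (1)·g_3 from z → 1
  leading term 1: no divisor's leading term divides it; move 1 to the remainder.
  normal form = 1.
The normal form is nonzero, so p ∉ I. Since p minus its normal form lies in I, I + (p) = I + (r) where r = 1; decide whether this ideal is the whole ring.
Here r = 1 is a nonzero constant, hence a unit: 1 ∈ I + (p), the Gröbner basis of I + (p) is {1}, and the enlarged system has no common solution — adjoining p is inconsistent.

The remainder on division by a Gröbner basis is unique — it is the normal form.

Adjoining x + y + z makes the ideal the whole ring: the system is inconsistent.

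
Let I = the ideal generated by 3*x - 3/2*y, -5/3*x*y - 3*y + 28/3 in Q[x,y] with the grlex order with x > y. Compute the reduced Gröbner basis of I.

f_1 = 3*x - 3/2*y, LT = x.
f_2 = -5/3*x*y - 3*y + 28/3, LT = x*y.

S(f_1,f_2): lcm = x*y. S = -1/2*y**2 - 9/5*y + 28/5.
  leading term y**2: no divisor's leading term divides it; move -1/2*y**2 to the remainder.
  leading term y: no divisor's leading term divides it; move -9/5*y to the remainder.
  leading term 1: no divisor's leading term divides it; move 28/5 to the remainder.
  remainder -1/2*y**2 - 9/5*y + 28/5 ≠ 0; add g_3 = -1/2*y**2 - 9/5*y + 28/5 to the basis.

The other S-polynomials (S(f_1,g_3), S(f_2,g_3)) all reduce to 0 modulo the current basis, so we have a Gröbner basis.
Inter-reduce: drop elements whose leading term is divisible by another's, tail-reduce, and make monic.

G = {y**2 + 18/5*y - 56/5, x - 1/2*y}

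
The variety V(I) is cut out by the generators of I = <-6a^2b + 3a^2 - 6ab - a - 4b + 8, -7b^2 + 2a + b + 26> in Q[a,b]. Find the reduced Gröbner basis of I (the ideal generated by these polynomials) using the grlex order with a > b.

G = {a^3 + 107/8a^2 + 7/3ab + 111/8a - 7/2b + 7, a^2b - 1/2a^2 + ab + 1/6a + 2/3b - 4/3, b^2 - 2/7a - 1/7b - 26/7}

f_1 = -6a^2b + 3a^2 - 6ab - a - 4b + 8, LT = a^2b.
f_2 = -7b^2 + 2a + b + 26, LT = b^2.

S(f_1,f_2): lcm = a^2b^2. S = 2/7a^3 - 5/14a^2b + ab^2 + 26/7a^2 + 1/6ab + 2/3b^2 - 4/3b.
  leading term a^3: no divisor's leading term divides it; move 2/7a^3 to the remainder.
  leading term a^2b: subtract (5/84)·f_1 from -5/14a^2b + ab^2 + 26/7a^2 + 1/6ab + 2/3b^2 - 4/3b → ab^2 + 99/28a^2 + 11/21ab + 2/3b^2 + 5/84a - 23/21b - 10/21
  leading term ab^2: subtract (-1/7a)·f_2 from ab^2 + 99/28a^2 + 11/21ab + 2/3b^2 + 5/84a - 23/21b - 10/21 → 107/28a^2 + 2/3ab + 2/3b^2 + 317/84a - 23/21b - 10/21
  leading term a^2: no divisor's leading term divides it; move 107/28a^2 to the remainder.
  leading term ab: no divisor's leading term divides it; move 2/3ab to the remainder.
  leading term b^2: subtract (-2/21)·f_2 from 2/3b^2 + 317/84a - 23/21b - 10/21 → 111/28a - b + 2
  leading term a: no divisor's leading term divides it; move 111/28a to the remainder.
  leading term b: no divisor's leading term divides it; move -b to the remainder.
  leading term 1: no divisor's leading term divides it; move 2 to the remainder.
  remainder 2/7a^3 + 107/28a^2 + 2/3ab + 111/28a - b + 2 ≠ 0; add g_3 = 2/7a^3 + 107/28a^2 + 2/3ab + 111/28a - b + 2 to the basis.

The other S-polynomials (S(f_1,g_3), S(f_2,g_3)) all reduce to 0 modulo the current basis, so we have a Gröbner basis.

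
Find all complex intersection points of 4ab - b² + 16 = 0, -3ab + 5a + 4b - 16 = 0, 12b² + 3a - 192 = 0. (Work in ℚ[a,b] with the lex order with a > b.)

Compute a lex Gröbner basis by Buchberger's algorithm.
f_1 = 4ab - b² + 16, LT = ab.
f_2 = -3ab + 5a + 4b - 16, LT = ab.
f_3 = 3a + 12b² - 192, LT = a.

S(f_1,f_2): lcm = ab. S = 5/3a - ¼b² + 4/3b - 4/3.
  reduce S modulo (f_1, f_2, f_3):
  remainder -83/12b² + 4/3b + 316/3 ≠ 0; add h_4 = -83/12b² + 4/3b + 316/3 to the basis.

S(f_1,f_3): lcm = ab. S = -4b³ - ¼b² + 64b + 4.
  reduce S modulo (f_1, f_2, f_3, h_4):
  remainder 19892/6889b - 79568/6889 ≠ 0; add h_5 = 19892/6889b - 79568/6889 to the basis.

The other S-polynomials (S(f_2,f_3), S(f_1,h_4), S(f_2,h_4), S(f_3,h_4), S(f_1,h_5), S(f_2,h_5), S(f_3,h_5), S(h_4,h_5)) all reduce to 0 modulo the current basis, so we have a Gröbner basis.
Inter-reduce: drop elements whose leading term is divisible by another's, tail-reduce, and make monic.
Reduced Gröbner basis: {a, b - 4}.

The lex basis is triangular: the last element involves only b. Solving b - 4 = 0 gives b ∈ {4}; substituting each value into the earlier elements determines the remaining variables.
  b = 4: the earlier basis element becomes a = 0, giving a = 0 — point (0, 4).
Zero-dimensionality of the ideal guarantees finitely many solutions over ℂ.

{(0, 4)}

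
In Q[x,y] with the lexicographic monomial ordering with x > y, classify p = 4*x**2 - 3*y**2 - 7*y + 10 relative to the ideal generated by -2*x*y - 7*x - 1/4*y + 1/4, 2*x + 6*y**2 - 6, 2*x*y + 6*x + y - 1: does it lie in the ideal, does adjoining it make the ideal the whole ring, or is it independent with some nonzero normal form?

4*x**2 - 3*y**2 - 7*y + 10 lies in I (it reduces to 0).

First compute the reduced Gröbner basis of I by Buchberger's algorithm.
f_1 = -2*x*y - 7*x - 1/4*y + 1/4, LT = x*y.
f_2 = 2*x + 6*y**2 - 6, LT = x.
f_3 = 2*x*y + 6*x + y - 1, LT = x*y.

S(f_1,f_2): lcm = x*y. S = 7/2*x - 3*y**3 + 25/8*y - 1/8.
  leading term x: subtract (7/4)·f_2 from 7/2*x - 3*y**3 + 25/8*y - 1/8 → -3*y**3 - 21/2*y**2 + 25/8*y + 83/8
  leading term y**3: no divisor's leading term divides it; move -3*y**3 to the remainder.
  leading term y**2: no divisor's leading term divides it; move -21/2*y**2 to the remainder.
  leading term y: no divisor's leading term divides it; move 25/8*y to the remainder.
  leading term 1: no divisor's leading term divides it; move 83/8 to the remainder.
  remainder -3*y**3 - 21/2*y**2 + 25/8*y + 83/8 ≠ 0; add h_4 = -3*y**3 - 21/2*y**2 + 25/8*y + 83/8 to the basis.

S(f_1,f_3): lcm = x*y. S = 1/2*x - 3/8*y + 3/8.
  leading term x: subtract (1/4)·f_2 from 1/2*x - 3/8*y + 3/8 → -3/2*y**2 - 3/8*y + 15/8
  leading term y**2: no divisor's leading term divides it; move -3/2*y**2 to the remainder.
  leading term y: no divisor's leading term divides it; move -3/8*y to the remainder.
  leading term 1: no divisor's leading term divides it; move 15/8 to the remainder.
  remainder -3/2*y**2 - 3/8*y + 15/8 ≠ 0; add h_5 = -3/2*y**2 - 3/8*y + 15/8 to the basis.

S(f_3,h_4): lcm = x*y**3. S = -1/2*x*y**2 + 25/24*x*y + 83/24*x + 1/2*y**3 - 1/2*y**2.
  leading term x*y**2: subtract (1/4*y)·f_1 from -1/2*x*y**2 + 25/24*x*y + 83/24*x + 1/2*y**3 - 1/2*y**2 → 67/24*x*y + 83/24*x + 1/2*y**3 - 7/16*y**2 - 1/16*y
  leading term x*y: subtract (-67/48)·f_1 from 67/24*x*y + 83/24*x + 1/2*y**3 - 7/16*y**2 - 1/16*y → -101/16*x + 1/2*y**3 - 7/16*y**2 - 79/192*y + 67/192
  leading term x: subtract (-101/32)·f_2 from -101/16*x + 1/2*y**3 - 7/16*y**2 - 79/192*y + 67/192 → 1/2*y**3 + 37/2*y**2 - 79/192*y - 3569/192
  leading term y**3: subtract (-1/6)·h_4 from 1/2*y**3 + 37/2*y**2 - 79/192*y - 3569/192 → 67/4*y**2 + 7/64*y - 1079/64
  leading term y**2: subtract (-67/6)·h_5 from 67/4*y**2 + 7/64*y - 1079/64 → -261/64*y + 261/64
  leading term y: no divisor's leading term divides it; move -261/64*y to the remainder.
  leading term 1: no divisor's leading term divides it; move 261/64 to the remainder.
  remainder -261/64*y + 261/64 ≠ 0; add h_6 = -261/64*y + 261/64 to the basis.

The other S-polynomials (S(f_2,f_3), S(f_1,h_4), S(f_2,h_4), S(f_1,h_5), S(f_2,h_5), S(f_3,h_5), S(h_4,h_5), S(f_1,h_6), S(f_2,h_6), S(f_3,h_6), S(h_4,h_6), S(h_5,h_6)) all reduce to 0 modulo the current basis, so we have a Gröbner basis.
Inter-reduce: drop elements whose leading term is divisible by another's, tail-reduce, and make monic.
Reduced Gröbner basis: {x, y - 1}.
Label its elements g_1 = x, g_2 = y - 1.

Reduce p = 4*x**2 - 3*y**2 - 7*y + 10 modulo G:
  leading term x**2: subtract (4*x)·g_1 from 4*x**2 - 3*y**2 - 7*y + 10 → -3*y**2 - 7*y + 10
  leading term y**2: subtract (-3*y)·g_2 from -3*y**2 - 7*y + 10 → -10*y + 10
  leading term y: subtract (-10)·g_2 from -10*y + 10 → 0
  normal form = 0.
Since the normal form is 0, p ∈ I.

The remainder on division by a Gröbner basis is unique — it is the normal form.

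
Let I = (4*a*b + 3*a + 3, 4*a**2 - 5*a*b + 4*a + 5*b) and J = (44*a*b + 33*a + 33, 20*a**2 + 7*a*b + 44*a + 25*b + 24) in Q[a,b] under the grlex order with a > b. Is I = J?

Yes, the ideals are equal.

For a fixed monomial order, each ideal has a unique reduced Gröbner basis; comparing bases decides equality.
Buchberger on the first generating set:
f_1 = 4*a*b + 3*a + 3, LT = a*b.
f_2 = 4*a**2 - 5*a*b + 4*a + 5*b, LT = a**2.

S(f_1,f_2): lcm = a**2*b. S = 5/4*a*b**2 + 3/4*a**2 - a*b - 5/4*b**2 + 3/4*a.
  reduce S modulo (f_1, f_2):
  remainder -5/4*b**2 + 3/4*a - 15/8*b + 3/4 ≠ 0; add g_3 = -5/4*b**2 + 3/4*a - 15/8*b + 3/4 to the basis.

The other S-polynomials (S(f_1,g_3), S(f_2,g_3)) all reduce to 0 modulo the current basis, so we have a Gröbner basis.
Inter-reduce: drop elements whose leading term is divisible by another's, tail-reduce, and make monic.
Reduced Gröbner basis: {a**2 + 31/16*a + 5/4*b + 15/16, a*b + 3/4*a + 3/4, b**2 - 3/5*a + 3/2*b - 3/5}.

Buchberger on the second generating set:
h_1 = 44*a*b + 33*a + 33, LT = a*b.
h_2 = 20*a**2 + 7*a*b + 44*a + 25*b + 24, LT = a**2.

S(h_1,h_2): lcm = a**2*b. S = -7/20*a*b**2 + 3/4*a**2 - 11/5*a*b - 5/4*b**2 + 3/4*a - 6/5*b.
  reduce S modulo (h_1, h_2):
  remainder -5/4*b**2 + 3/4*a - 15/8*b + 3/4 ≠ 0; add k_3 = -5/4*b**2 + 3/4*a - 15/8*b + 3/4 to the basis.

The other S-polynomials (S(h_1,k_3), S(h_2,k_3)) all reduce to 0 modulo the current basis, so we have a Gröbner basis.
Inter-reduce: drop elements whose leading term is divisible by another's, tail-reduce, and make monic.
Reduced Gröbner basis: {a**2 + 31/16*a + 5/4*b + 15/16, a*b + 3/4*a + 3/4, b**2 - 3/5*a + 3/2*b - 3/5}.

Same reduced basis, so the two generating sets span the same ideal.
The same test decides containment: I ⊆ J iff every generator of I reduces to 0 modulo a Gröbner basis of J.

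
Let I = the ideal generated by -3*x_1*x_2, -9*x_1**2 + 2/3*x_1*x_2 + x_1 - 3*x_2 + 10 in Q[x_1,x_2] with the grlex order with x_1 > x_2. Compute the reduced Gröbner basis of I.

This is the nonlinear analogue of row-reducing a linear system.

f_1 = -3*x_1*x_2, LT = x_1*x_2.
f_2 = -9*x_1**2 + 2/3*x_1*x_2 + x_1 - 3*x_2 + 10, LT = x_1**2.

S(f_1,f_2): lcm = x_1**2*x_2. S = 2/27*x_1*x_2**2 + 1/9*x_1*x_2 - 1/3*x_2**2 + 10/9*x_2.
  reduce S modulo (f_1, f_2):
  remainder -1/3*x_2**2 + 10/9*x_2 ≠ 0; add g_3 = -1/3*x_2**2 + 10/9*x_2 to the basis.

The other S-polynomials (S(f_1,g_3), S(f_2,g_3)) all reduce to 0 modulo the current basis, so we have a Gröbner basis.

G = {x_1**2 - 1/9*x_1 + 1/3*x_2 - 10/9, x_1*x_2, x_2**2 - 10/3*x_2}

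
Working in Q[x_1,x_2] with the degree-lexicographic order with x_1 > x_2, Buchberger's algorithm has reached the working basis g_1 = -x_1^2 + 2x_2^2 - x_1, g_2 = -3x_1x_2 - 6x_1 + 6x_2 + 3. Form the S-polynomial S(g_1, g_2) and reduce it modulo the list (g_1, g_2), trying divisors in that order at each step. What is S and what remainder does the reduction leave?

S(g_1, g_2) = -2x_2^3 - 2x_1^2 + 3x_1x_2 + x_1; remainder on division = -2x_2^3 - 4x_2^2 - 3x_1 + 6x_2 + 3.

lcm(LM(g_1), LM(g_2)) = x_1^2x_2.
S = (lcm/LT(g_1))·g_1 − (lcm/LT(g_2))·g_2 = -2x_2^3 - 2x_1^2 + 3x_1x_2 + x_1.
Reduce S modulo (g_1, g_2) in that order:
  leading term x_2^3: no divisor's leading term divides it; move -2x_2^3 to the remainder.
  leading term x_1^2: subtract (2)·g_1 from -2x_1^2 + 3x_1x_2 + x_1 → 3x_1x_2 - 4x_2^2 + 3x_1
  leading term x_1x_2: subtract (-1)·g_2 from 3x_1x_2 - 4x_2^2 + 3x_1 → -4x_2^2 - 3x_1 + 6x_2 + 3
  leading term x_2^2: no divisor's leading term divides it; move -4x_2^2 to the remainder.
  leading term x_1: no divisor's leading term divides it; move -3x_1 to the remainder.
  leading term x_2: no divisor's leading term divides it; move 6x_2 to the remainder.
  leading term 1: no divisor's leading term divides it; move 3 to the remainder.
The remainder -2x_2^3 - 4x_2^2 - 3x_1 + 6x_2 + 3 is nonzero, so it would be added as the next basis element.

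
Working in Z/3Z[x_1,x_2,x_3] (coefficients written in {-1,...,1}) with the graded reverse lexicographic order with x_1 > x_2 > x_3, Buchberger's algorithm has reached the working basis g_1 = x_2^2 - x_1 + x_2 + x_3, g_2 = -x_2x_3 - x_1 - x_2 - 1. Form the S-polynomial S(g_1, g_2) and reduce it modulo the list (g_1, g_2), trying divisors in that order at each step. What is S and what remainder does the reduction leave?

lcm(LM(g_1), LM(g_2)) = x_2^2x_3.
S = (lcm/LT(g_1))·g_1 − (lcm/LT(g_2))·g_2 = -x_1x_2 - x_2^2 - x_1x_3 + x_2x_3 + x_3^2 - x_2.
Reduce S modulo (g_1, g_2) in that order:
  leading term x_1x_2: no divisor's leading term divides it; move -x_1x_2 to the remainder.
  leading term x_2^2: subtract (-1)·g_1 from -x_2^2 - x_1x_3 + x_2x_3 + x_3^2 - x_2 → -x_1x_3 + x_2x_3 + x_3^2 - x_1 + x_3
  leading term x_1x_3: no divisor's leading term divides it; move -x_1x_3 to the remainder.
  leading term x_2x_3: subtract (-1)·g_2 from x_2x_3 + x_3^2 - x_1 + x_3 → x_3^2 + x_1 - x_2 + x_3 - 1
  leading term x_3^2: no divisor's leading term divides it; move x_3^2 to the remainder.
  leading term x_1: no divisor's leading term divides it; move x_1 to the remainder.
  leading term x_2: no divisor's leading term divides it; move -x_2 to the remainder.
  leading term x_3: no divisor's leading term divides it; move x_3 to the remainder.
  leading term 1: no divisor's leading term divides it; move -1 to the remainder.
The remainder -x_1x_2 - x_1x_3 + x_3^2 + x_1 - x_2 + x_3 - 1 is nonzero, so it would be added as the next basis element.

S(g_1, g_2) = -x_1x_2 - x_2^2 - x_1x_3 + x_2x_3 + x_3^2 - x_2; remainder on division = -x_1x_2 - x_1x_3 + x_3^2 + x_1 - x_2 + x_3 - 1.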